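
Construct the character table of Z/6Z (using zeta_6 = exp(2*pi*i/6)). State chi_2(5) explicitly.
Character table of Z/6Z (irreps indexed chi_0,...,chi_5 with chi_k(m) = zeta_6^(k*m), zeta_6 = exp(2*pi*i/6)):
  irrep \ class  {0} (size 1)  {1} (size 1)    {2} (size 1)    {3} (size 1)  {4} (size 1)    {5} (size 1)  
  chi_0          1             1               1               1             1               1             
  chi_1          1             exp(I*pi/3)     exp(2*I*pi/3)   -1            exp(-2*I*pi/3)  exp(-I*pi/3)  
  chi_2          1             exp(2*I*pi/3)   exp(-2*I*pi/3)  1             exp(2*I*pi/3)   exp(-2*I*pi/3)
  chi_3          1             -1              1               -1            1               -1            
  chi_4          1             exp(-2*I*pi/3)  exp(2*I*pi/3)   1             exp(-2*I*pi/3)  exp(2*I*pi/3) 
  chi_5          1             exp(-I*pi/3)    exp(-2*I*pi/3)  -1            exp(2*I*pi/3)   exp(I*pi/3)   

Spot check: chi_2(5) = zeta_6^(2*5) = zeta_6^10 = exp(-2*I*pi/3).

Proof sketch: Z/6Z is abelian, so all 6 irreducible complex representations are 1-dimensional. They are given by chi_k(m) = zeta_6^(k*m) for k = 0,...,5. Row orthogonality: sum_m chi_k(m) conj(chi_l(m)) = 6 * [k = l].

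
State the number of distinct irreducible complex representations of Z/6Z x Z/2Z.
12

Derivation: The number of irreducible complex representations of a finite group equals its number of conjugacy classes. Z/6Z x Z/2Z is abelian of order 12, so every element is its own conjugacy class: 12 classes, so Z/6Z x Z/2Z (order 12) has exactly 12 irreducible complex representations.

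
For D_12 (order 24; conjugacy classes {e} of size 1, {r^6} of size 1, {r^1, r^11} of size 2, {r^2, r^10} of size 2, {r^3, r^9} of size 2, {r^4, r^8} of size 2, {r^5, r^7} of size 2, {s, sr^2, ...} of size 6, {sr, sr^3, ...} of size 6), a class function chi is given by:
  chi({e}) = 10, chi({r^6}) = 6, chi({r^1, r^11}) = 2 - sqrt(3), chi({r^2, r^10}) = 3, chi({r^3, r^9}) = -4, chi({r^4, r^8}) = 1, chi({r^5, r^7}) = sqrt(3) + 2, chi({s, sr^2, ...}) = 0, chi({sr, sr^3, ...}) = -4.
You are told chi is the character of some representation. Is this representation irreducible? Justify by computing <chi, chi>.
Not irreducible (reducible): <chi, chi> = 13 > 1.

Explanation: <chi, chi> = (1/|G|) sum_C |C| * |chi(C)|^2 = (1/24)[1*|10|^2 + 1*|6|^2 + 2*|2 - sqrt(3)|^2 + 2*|3|^2 + 2*|-4|^2 + 2*|1|^2 + 2*|sqrt(3) + 2|^2 + 6*|0|^2 + 6*|-4|^2]
  = (1/24)[(100) + (36) + (14 - 8*sqrt(3)) + (18) + (32) + (2) + (8*sqrt(3) + 14) + (0) + (96)] = 312/24 = 13.
A character is irreducible iff <chi, chi> = 1, so this representation is reducible.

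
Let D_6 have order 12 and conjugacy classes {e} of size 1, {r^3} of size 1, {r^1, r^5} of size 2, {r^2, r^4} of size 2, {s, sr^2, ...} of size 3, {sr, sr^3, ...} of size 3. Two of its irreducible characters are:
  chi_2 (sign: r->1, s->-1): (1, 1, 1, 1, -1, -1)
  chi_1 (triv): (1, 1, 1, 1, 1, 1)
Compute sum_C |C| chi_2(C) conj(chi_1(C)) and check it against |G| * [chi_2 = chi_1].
Sum = 0; so <chi_2, chi_1> = 0 (distinct irreducibles are orthogonal).

Details: Compute term by term over conjugacy classes (|C| * chi_2(C) * conj(chi_1(C))):
  1*(1)*conj(1) + 1*(1)*conj(1) + 2*(1)*conj(1) + 2*(1)*conj(1) + 3*(-1)*conj(1) + 3*(-1)*conj(1)
  = (1) + (1) + (2) + (2) + (-3) + (-3)
  = 0.
Dividing by |G| = 12 gives 0/12 = 0, matching the row-orthogonality relation <chi_2, chi_1> = [chi_2 = chi_1].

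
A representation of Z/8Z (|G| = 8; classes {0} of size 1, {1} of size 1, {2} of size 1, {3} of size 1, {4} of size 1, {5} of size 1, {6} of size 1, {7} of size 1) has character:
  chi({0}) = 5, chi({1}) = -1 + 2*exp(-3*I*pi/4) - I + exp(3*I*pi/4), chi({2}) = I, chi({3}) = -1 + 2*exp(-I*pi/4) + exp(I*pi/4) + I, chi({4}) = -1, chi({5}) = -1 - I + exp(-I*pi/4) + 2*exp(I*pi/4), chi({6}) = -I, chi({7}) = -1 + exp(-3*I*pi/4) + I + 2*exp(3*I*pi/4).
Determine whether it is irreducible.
Not irreducible (reducible): <chi, chi> = 7 > 1.

Explanation: <chi, chi> = (1/|G|) sum_C |C| * |chi(C)|^2 = (1/8)[1*|5|^2 + 1*|-1 + 2*exp(-3*I*pi/4) - I + exp(3*I*pi/4)|^2 + 1*|I|^2 + 1*|-1 + 2*exp(-I*pi/4) + exp(I*pi/4) + I|^2 + 1*|-1|^2 + 1*|-1 - I + exp(-I*pi/4) + 2*exp(I*pi/4)|^2 + 1*|-I|^2 + 1*|-1 + exp(-3*I*pi/4) + I + 2*exp(3*I*pi/4)|^2]
  = (1/8)[(25) + (7 - 3*exp(3*I*pi/4) + exp(-I*pi/4) - 4*exp(-3*I*pi/4)) + (1) + (7 - 4*exp(I*pi/4) + exp(3*I*pi/4) - 3*exp(-I*pi/4)) + (1) + (7 - 4*exp(I*pi/4) + exp(3*I*pi/4) - 3*exp(-I*pi/4)) + (1) + (7 - 3*exp(3*I*pi/4) + exp(-I*pi/4) - 4*exp(-3*I*pi/4))] = 56/8 = 7.
(Exp terms are combined using exp(i*s)*conj(exp(i*t)) = exp(i*(s-t)), and sums of them are collapsed using the identity that for every m > 1 the m distinct m-th roots of unity sum to 0, e.g. 1 + exp(2*I*pi/3) + exp(-2*I*pi/3) = 0.)
A character is irreducible iff <chi, chi> = 1, so this representation is reducible.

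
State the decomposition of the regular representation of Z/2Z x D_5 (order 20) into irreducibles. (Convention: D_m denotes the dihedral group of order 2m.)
Each irreducible V_i of dimension d_i appears with multiplicity d_i, i.e. rho_reg = (direct sum over all irreducibles V_i) d_i V_i. The irreducible dimensions for Z/2Z x D_5 are 1, 1, 1, 1, 2, 2, 2, 2: 4 irreducibles of dimension 1, each with multiplicity 1; 4 irreducibles of dimension 2, each with multiplicity 2. Total dimension 4*1*1 + 4*2*2 = 20 = |G|.

Reasoning: General theorem: in the regular representation of a finite group G, each irreducible appears with multiplicity equal to its dimension. Check: dim(rho_reg) = sum d_i^2 = 1 + 1 + 1 + 1 + 4 + 4 + 4 + 4 = 20 = |G|.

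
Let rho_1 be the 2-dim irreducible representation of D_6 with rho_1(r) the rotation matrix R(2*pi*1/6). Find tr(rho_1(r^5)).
chi_{rho_1}(r^5) = 2*cos(2*pi*1*5/6) = 1

Why: rho_1(r^5) is rotation by angle 2*pi*1*5/6, whose trace is 2*cos(2*pi*1*5/6) = 1.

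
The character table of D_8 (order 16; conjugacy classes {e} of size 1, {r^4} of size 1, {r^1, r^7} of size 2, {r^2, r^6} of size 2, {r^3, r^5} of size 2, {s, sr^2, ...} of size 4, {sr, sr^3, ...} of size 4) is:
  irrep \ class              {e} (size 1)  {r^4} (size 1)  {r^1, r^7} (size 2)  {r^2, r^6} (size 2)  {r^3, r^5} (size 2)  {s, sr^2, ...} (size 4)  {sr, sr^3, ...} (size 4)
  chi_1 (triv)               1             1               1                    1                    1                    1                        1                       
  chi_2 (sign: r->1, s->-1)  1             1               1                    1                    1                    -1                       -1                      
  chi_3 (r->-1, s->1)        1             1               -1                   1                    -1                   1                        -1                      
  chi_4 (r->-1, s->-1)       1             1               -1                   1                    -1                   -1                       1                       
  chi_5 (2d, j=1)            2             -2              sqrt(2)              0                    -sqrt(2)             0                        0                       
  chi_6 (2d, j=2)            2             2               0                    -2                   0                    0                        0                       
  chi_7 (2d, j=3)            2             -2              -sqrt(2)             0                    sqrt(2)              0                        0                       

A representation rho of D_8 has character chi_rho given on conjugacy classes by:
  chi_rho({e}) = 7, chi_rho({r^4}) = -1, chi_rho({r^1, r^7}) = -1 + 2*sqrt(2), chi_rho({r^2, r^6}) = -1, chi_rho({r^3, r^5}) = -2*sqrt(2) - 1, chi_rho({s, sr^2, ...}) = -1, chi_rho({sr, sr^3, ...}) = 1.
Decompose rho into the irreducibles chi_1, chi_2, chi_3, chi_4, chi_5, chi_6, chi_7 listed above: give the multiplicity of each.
Multiplicities: chi_1: 0, chi_2: 0, chi_3: 0, chi_4: 1, chi_5: 2, chi_6: 1, chi_7: 0.

Why: Use <chi_rho, chi> = (1/|G|) sum_C |C| * chi_rho(C) * conj(chi(C)) with |G| = 16 for each irreducible chi in the table:
  <chi_rho, chi_1> = (1/16)[1*(7)*conj(1) + 1*(-1)*conj(1) + 2*(-1 + 2*sqrt(2))*conj(1) + 2*(-1)*conj(1) + 2*(-2*sqrt(2) - 1)*conj(1) + 4*(-1)*conj(1) + 4*(1)*conj(1)]
      = (1/16)[(7) + (-1) + (-2 + 4*sqrt(2)) + (-2) + (-4*sqrt(2) - 2) + (-4) + (4)] = 0/16 = 0
  <chi_rho, chi_2> = (1/16)[1*(7)*conj(1) + 1*(-1)*conj(1) + 2*(-1 + 2*sqrt(2))*conj(1) + 2*(-1)*conj(1) + 2*(-2*sqrt(2) - 1)*conj(1) + 4*(-1)*conj(-1) + 4*(1)*conj(-1)]
      = (1/16)[(7) + (-1) + (-2 + 4*sqrt(2)) + (-2) + (-4*sqrt(2) - 2) + (4) + (-4)] = 0/16 = 0
  <chi_rho, chi_3> = (1/16)[1*(7)*conj(1) + 1*(-1)*conj(1) + 2*(-1 + 2*sqrt(2))*conj(-1) + 2*(-1)*conj(1) + 2*(-2*sqrt(2) - 1)*conj(-1) + 4*(-1)*conj(1) + 4*(1)*conj(-1)]
      = (1/16)[(7) + (-1) + (2 - 4*sqrt(2)) + (-2) + (2 + 4*sqrt(2)) + (-4) + (-4)] = 0/16 = 0
  <chi_rho, chi_4> = (1/16)[1*(7)*conj(1) + 1*(-1)*conj(1) + 2*(-1 + 2*sqrt(2))*conj(-1) + 2*(-1)*conj(1) + 2*(-2*sqrt(2) - 1)*conj(-1) + 4*(-1)*conj(-1) + 4*(1)*conj(1)]
      = (1/16)[(7) + (-1) + (2 - 4*sqrt(2)) + (-2) + (2 + 4*sqrt(2)) + (4) + (4)] = 16/16 = 1
  <chi_rho, chi_5> = (1/16)[1*(7)*conj(2) + 1*(-1)*conj(-2) + 2*(-1 + 2*sqrt(2))*conj(sqrt(2)) + 2*(-1)*conj(0) + 2*(-2*sqrt(2) - 1)*conj(-sqrt(2)) + 4*(-1)*conj(0) + 4*(1)*conj(0)]
      = (1/16)[(14) + (2) + (8 - 2*sqrt(2)) + (0) + (2*sqrt(2) + 8) + (0) + (0)] = 32/16 = 2
  <chi_rho, chi_6> = (1/16)[1*(7)*conj(2) + 1*(-1)*conj(2) + 2*(-1 + 2*sqrt(2))*conj(0) + 2*(-1)*conj(-2) + 2*(-2*sqrt(2) - 1)*conj(0) + 4*(-1)*conj(0) + 4*(1)*conj(0)]
      = (1/16)[(14) + (-2) + (0) + (4) + (0) + (0) + (0)] = 16/16 = 1
  <chi_rho, chi_7> = (1/16)[1*(7)*conj(2) + 1*(-1)*conj(-2) + 2*(-1 + 2*sqrt(2))*conj(-sqrt(2)) + 2*(-1)*conj(0) + 2*(-2*sqrt(2) - 1)*conj(sqrt(2)) + 4*(-1)*conj(0) + 4*(1)*conj(0)]
      = (1/16)[(14) + (2) + (-8 + 2*sqrt(2)) + (0) + (-8 - 2*sqrt(2)) + (0) + (0)] = 0/16 = 0
Dimension check: dim(rho) = sum (mult * dim) = 0*1 + 0*1 + 0*1 + 1*1 + 2*2 + 1*2 + 0*2 = 7 = chi_rho(e) = 7.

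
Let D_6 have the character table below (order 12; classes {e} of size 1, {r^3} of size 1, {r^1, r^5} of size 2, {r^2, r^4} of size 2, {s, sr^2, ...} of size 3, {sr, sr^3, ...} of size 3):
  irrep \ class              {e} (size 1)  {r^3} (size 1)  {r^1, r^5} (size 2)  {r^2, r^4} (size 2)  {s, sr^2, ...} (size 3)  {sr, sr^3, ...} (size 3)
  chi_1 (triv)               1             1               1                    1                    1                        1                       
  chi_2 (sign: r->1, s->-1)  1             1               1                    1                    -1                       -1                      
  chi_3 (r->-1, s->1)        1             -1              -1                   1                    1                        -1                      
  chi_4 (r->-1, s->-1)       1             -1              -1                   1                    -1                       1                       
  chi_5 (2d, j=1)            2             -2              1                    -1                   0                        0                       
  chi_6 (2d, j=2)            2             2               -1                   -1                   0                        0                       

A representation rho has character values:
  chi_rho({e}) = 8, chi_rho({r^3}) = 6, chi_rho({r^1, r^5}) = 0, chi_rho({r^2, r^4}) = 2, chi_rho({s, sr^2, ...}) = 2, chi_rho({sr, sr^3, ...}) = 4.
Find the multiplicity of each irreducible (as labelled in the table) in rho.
Multiplicities: chi_1: 3, chi_2: 0, chi_3: 0, chi_4: 1, chi_5: 0, chi_6: 2.

Argument: Use <chi_rho, chi> = (1/|G|) sum_C |C| * chi_rho(C) * conj(chi(C)) with |G| = 12 for each irreducible chi in the table:
  <chi_rho, chi_1> = (1/12)[1*(8)*conj(1) + 1*(6)*conj(1) + 2*(0)*conj(1) + 2*(2)*conj(1) + 3*(2)*conj(1) + 3*(4)*conj(1)]
      = (1/12)[(8) + (6) + (0) + (4) + (6) + (12)] = 36/12 = 3
  <chi_rho, chi_2> = (1/12)[1*(8)*conj(1) + 1*(6)*conj(1) + 2*(0)*conj(1) + 2*(2)*conj(1) + 3*(2)*conj(-1) + 3*(4)*conj(-1)]
      = (1/12)[(8) + (6) + (0) + (4) + (-6) + (-12)] = 0/12 = 0
  <chi_rho, chi_3> = (1/12)[1*(8)*conj(1) + 1*(6)*conj(-1) + 2*(0)*conj(-1) + 2*(2)*conj(1) + 3*(2)*conj(1) + 3*(4)*conj(-1)]
      = (1/12)[(8) + (-6) + (0) + (4) + (6) + (-12)] = 0/12 = 0
  <chi_rho, chi_4> = (1/12)[1*(8)*conj(1) + 1*(6)*conj(-1) + 2*(0)*conj(-1) + 2*(2)*conj(1) + 3*(2)*conj(-1) + 3*(4)*conj(1)]
      = (1/12)[(8) + (-6) + (0) + (4) + (-6) + (12)] = 12/12 = 1
  <chi_rho, chi_5> = (1/12)[1*(8)*conj(2) + 1*(6)*conj(-2) + 2*(0)*conj(1) + 2*(2)*conj(-1) + 3*(2)*conj(0) + 3*(4)*conj(0)]
      = (1/12)[(16) + (-12) + (0) + (-4) + (0) + (0)] = 0/12 = 0
  <chi_rho, chi_6> = (1/12)[1*(8)*conj(2) + 1*(6)*conj(2) + 2*(0)*conj(-1) + 2*(2)*conj(-1) + 3*(2)*conj(0) + 3*(4)*conj(0)]
      = (1/12)[(16) + (12) + (0) + (-4) + (0) + (0)] = 24/12 = 2
Dimension check: dim(rho) = sum (mult * dim) = 3*1 + 0*1 + 0*1 + 1*1 + 0*2 + 2*2 = 8 = chi_rho(e) = 8.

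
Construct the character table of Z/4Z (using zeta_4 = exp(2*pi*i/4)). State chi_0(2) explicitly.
Character table of Z/4Z (irreps indexed chi_0,...,chi_3 with chi_k(m) = zeta_4^(k*m), zeta_4 = exp(2*pi*i/4)):
  irrep \ class  {0} (size 1)  {1} (size 1)  {2} (size 1)  {3} (size 1)
  chi_0          1             1             1             1           
  chi_1          1             I             -1            -I          
  chi_2          1             -1            1             -1          
  chi_3          1             -I            -1            I           

Spot check: chi_0(2) = zeta_4^(0*2) = zeta_4^0 = 1.

Working: Z/4Z is abelian, so all 4 irreducible complex representations are 1-dimensional. They are given by chi_k(m) = zeta_4^(k*m) for k = 0,...,3. Row orthogonality: sum_m chi_k(m) conj(chi_l(m)) = 4 * [k = l].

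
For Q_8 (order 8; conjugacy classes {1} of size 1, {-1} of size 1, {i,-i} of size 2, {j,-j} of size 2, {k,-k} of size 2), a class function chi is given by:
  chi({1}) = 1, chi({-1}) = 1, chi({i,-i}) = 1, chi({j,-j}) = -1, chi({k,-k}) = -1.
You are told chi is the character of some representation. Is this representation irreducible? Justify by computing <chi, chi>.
Irreducible: <chi, chi> = 1.

Reasoning: <chi, chi> = (1/|G|) sum_C |C| * |chi(C)|^2 = (1/8)[1*|1|^2 + 1*|1|^2 + 2*|1|^2 + 2*|-1|^2 + 2*|-1|^2]
  = (1/8)[(1) + (1) + (2) + (2) + (2)] = 8/8 = 1.
A character is irreducible iff <chi, chi> = 1, so this representation is irreducible.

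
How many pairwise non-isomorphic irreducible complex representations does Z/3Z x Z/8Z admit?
24

Derivation: The number of irreducible complex representations of a finite group equals its number of conjugacy classes. Z/3Z x Z/8Z is abelian of order 24, so every element is its own conjugacy class: 24 classes, so Z/3Z x Z/8Z (order 24) has exactly 24 irreducible complex representations.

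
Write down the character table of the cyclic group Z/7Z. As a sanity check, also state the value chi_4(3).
Character table of Z/7Z (irreps indexed chi_0,...,chi_6 with chi_k(m) = zeta_7^(k*m), zeta_7 = exp(2*pi*i/7)):
  irrep \ class  {0} (size 1)  {1} (size 1)    {2} (size 1)    {3} (size 1)    {4} (size 1)    {5} (size 1)    {6} (size 1)  
  chi_0          1             1               1               1               1               1               1             
  chi_1          1             exp(2*I*pi/7)   exp(4*I*pi/7)   exp(6*I*pi/7)   exp(-6*I*pi/7)  exp(-4*I*pi/7)  exp(-2*I*pi/7)
  chi_2          1             exp(4*I*pi/7)   exp(-6*I*pi/7)  exp(-2*I*pi/7)  exp(2*I*pi/7)   exp(6*I*pi/7)   exp(-4*I*pi/7)
  chi_3          1             exp(6*I*pi/7)   exp(-2*I*pi/7)  exp(4*I*pi/7)   exp(-4*I*pi/7)  exp(2*I*pi/7)   exp(-6*I*pi/7)
  chi_4          1             exp(-6*I*pi/7)  exp(2*I*pi/7)   exp(-4*I*pi/7)  exp(4*I*pi/7)   exp(-2*I*pi/7)  exp(6*I*pi/7) 
  chi_5          1             exp(-4*I*pi/7)  exp(6*I*pi/7)   exp(2*I*pi/7)   exp(-2*I*pi/7)  exp(-6*I*pi/7)  exp(4*I*pi/7) 
  chi_6          1             exp(-2*I*pi/7)  exp(-4*I*pi/7)  exp(-6*I*pi/7)  exp(6*I*pi/7)   exp(4*I*pi/7)   exp(2*I*pi/7) 

Spot check: chi_4(3) = zeta_7^(4*3) = zeta_7^12 = exp(-4*I*pi/7).

Proof sketch: Z/7Z is abelian, so all 7 irreducible complex representations are 1-dimensional. They are given by chi_k(m) = zeta_7^(k*m) for k = 0,...,6. Row orthogonality: sum_m chi_k(m) conj(chi_l(m)) = 7 * [k = l].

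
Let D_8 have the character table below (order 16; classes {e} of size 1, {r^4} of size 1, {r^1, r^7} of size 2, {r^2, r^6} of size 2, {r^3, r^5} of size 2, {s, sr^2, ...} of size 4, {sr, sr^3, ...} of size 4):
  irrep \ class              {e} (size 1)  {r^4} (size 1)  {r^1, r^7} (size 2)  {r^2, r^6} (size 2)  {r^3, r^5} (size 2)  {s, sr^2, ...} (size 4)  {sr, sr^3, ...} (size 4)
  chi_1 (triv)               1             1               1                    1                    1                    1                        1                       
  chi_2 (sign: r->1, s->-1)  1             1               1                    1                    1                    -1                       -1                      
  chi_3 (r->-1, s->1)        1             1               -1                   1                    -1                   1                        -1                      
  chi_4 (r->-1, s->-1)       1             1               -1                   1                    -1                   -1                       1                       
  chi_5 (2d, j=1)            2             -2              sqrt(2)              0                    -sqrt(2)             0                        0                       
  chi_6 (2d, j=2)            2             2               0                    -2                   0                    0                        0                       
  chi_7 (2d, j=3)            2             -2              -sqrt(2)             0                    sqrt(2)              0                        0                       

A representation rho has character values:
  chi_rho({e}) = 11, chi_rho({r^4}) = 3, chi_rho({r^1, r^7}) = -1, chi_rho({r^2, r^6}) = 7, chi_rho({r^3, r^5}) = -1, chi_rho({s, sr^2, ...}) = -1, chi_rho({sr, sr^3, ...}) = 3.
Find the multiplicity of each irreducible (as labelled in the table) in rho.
Multiplicities: chi_1: 2, chi_2: 1, chi_3: 1, chi_4: 3, chi_5: 1, chi_6: 0, chi_7: 1.

Justification: Use <chi_rho, chi> = (1/|G|) sum_C |C| * chi_rho(C) * conj(chi(C)) with |G| = 16 for each irreducible chi in the table:
  <chi_rho, chi_1> = (1/16)[1*(11)*conj(1) + 1*(3)*conj(1) + 2*(-1)*conj(1) + 2*(7)*conj(1) + 2*(-1)*conj(1) + 4*(-1)*conj(1) + 4*(3)*conj(1)]
      = (1/16)[(11) + (3) + (-2) + (14) + (-2) + (-4) + (12)] = 32/16 = 2
  <chi_rho, chi_2> = (1/16)[1*(11)*conj(1) + 1*(3)*conj(1) + 2*(-1)*conj(1) + 2*(7)*conj(1) + 2*(-1)*conj(1) + 4*(-1)*conj(-1) + 4*(3)*conj(-1)]
      = (1/16)[(11) + (3) + (-2) + (14) + (-2) + (4) + (-12)] = 16/16 = 1
  <chi_rho, chi_3> = (1/16)[1*(11)*conj(1) + 1*(3)*conj(1) + 2*(-1)*conj(-1) + 2*(7)*conj(1) + 2*(-1)*conj(-1) + 4*(-1)*conj(1) + 4*(3)*conj(-1)]
      = (1/16)[(11) + (3) + (2) + (14) + (2) + (-4) + (-12)] = 16/16 = 1
  <chi_rho, chi_4> = (1/16)[1*(11)*conj(1) + 1*(3)*conj(1) + 2*(-1)*conj(-1) + 2*(7)*conj(1) + 2*(-1)*conj(-1) + 4*(-1)*conj(-1) + 4*(3)*conj(1)]
      = (1/16)[(11) + (3) + (2) + (14) + (2) + (4) + (12)] = 48/16 = 3
  <chi_rho, chi_5> = (1/16)[1*(11)*conj(2) + 1*(3)*conj(-2) + 2*(-1)*conj(sqrt(2)) + 2*(7)*conj(0) + 2*(-1)*conj(-sqrt(2)) + 4*(-1)*conj(0) + 4*(3)*conj(0)]
      = (1/16)[(22) + (-6) + (-2*sqrt(2)) + (0) + (2*sqrt(2)) + (0) + (0)] = 16/16 = 1
  <chi_rho, chi_6> = (1/16)[1*(11)*conj(2) + 1*(3)*conj(2) + 2*(-1)*conj(0) + 2*(7)*conj(-2) + 2*(-1)*conj(0) + 4*(-1)*conj(0) + 4*(3)*conj(0)]
      = (1/16)[(22) + (6) + (0) + (-28) + (0) + (0) + (0)] = 0/16 = 0
  <chi_rho, chi_7> = (1/16)[1*(11)*conj(2) + 1*(3)*conj(-2) + 2*(-1)*conj(-sqrt(2)) + 2*(7)*conj(0) + 2*(-1)*conj(sqrt(2)) + 4*(-1)*conj(0) + 4*(3)*conj(0)]
      = (1/16)[(22) + (-6) + (2*sqrt(2)) + (0) + (-2*sqrt(2)) + (0) + (0)] = 16/16 = 1
Dimension check: dim(rho) = sum (mult * dim) = 2*1 + 1*1 + 1*1 + 3*1 + 1*2 + 0*2 + 1*2 = 11 = chi_rho(e) = 11.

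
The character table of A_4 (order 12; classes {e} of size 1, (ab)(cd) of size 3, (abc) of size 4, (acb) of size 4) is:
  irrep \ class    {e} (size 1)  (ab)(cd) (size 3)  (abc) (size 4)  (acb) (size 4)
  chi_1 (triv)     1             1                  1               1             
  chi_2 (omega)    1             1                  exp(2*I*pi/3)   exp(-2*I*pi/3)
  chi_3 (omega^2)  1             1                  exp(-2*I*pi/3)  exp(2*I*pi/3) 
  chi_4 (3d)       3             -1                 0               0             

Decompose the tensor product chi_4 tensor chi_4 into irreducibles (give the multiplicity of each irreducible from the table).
chi_4 tensor chi_4 = chi_1 + chi_2 + chi_3 + 2*chi_4 (all other irreducibles have multiplicity 0).

Justification: The character of a tensor product is the pointwise product (chi_4 * chi_4)(C) = chi_4(C) * chi_4(C):
  {e}: (3)*(3), (ab)(cd): (-1)*(-1), (abc): (0)*(0), (acb): (0)*(0)
so (chi_4 * chi_4) takes values
  {e} -> 9, (ab)(cd) -> 1, (abc) -> 0, (acb) -> 0.
Now take the inner product of this character with each irreducible chi from the table, <chi_4*chi_4, chi> = (1/12) sum_C |C| (chi_4*chi_4)(C) conj(chi(C)):
  <chi_4*chi_4, chi_1> = (1/12)[1*(9)*conj(1) + 3*(1)*conj(1) + 4*(0)*conj(1) + 4*(0)*conj(1)]
      = (1/12)[(9) + (3) + (0) + (0)] = 12/12 = 1
  <chi_4*chi_4, chi_2> = (1/12)[1*(9)*conj(1) + 3*(1)*conj(1) + 4*(0)*conj(exp(2*I*pi/3)) + 4*(0)*conj(exp(-2*I*pi/3))]
      = (1/12)[(9) + (3) + (0) + (0)] = 12/12 = 1
  <chi_4*chi_4, chi_3> = (1/12)[1*(9)*conj(1) + 3*(1)*conj(1) + 4*(0)*conj(exp(-2*I*pi/3)) + 4*(0)*conj(exp(2*I*pi/3))]
      = (1/12)[(9) + (3) + (0) + (0)] = 12/12 = 1
  <chi_4*chi_4, chi_4> = (1/12)[1*(9)*conj(3) + 3*(1)*conj(-1) + 4*(0)*conj(0) + 4*(0)*conj(0)]
      = (1/12)[(27) + (-3) + (0) + (0)] = 24/12 = 2
(Exp terms are combined using exp(i*s)*conj(exp(i*t)) = exp(i*(s-t)), and sums of them are collapsed using the identity that for every m > 1 the m distinct m-th roots of unity sum to 0, e.g. 1 + exp(2*I*pi/3) + exp(-2*I*pi/3) = 0.)
Hence the multiplicities are chi_1: 1, chi_2: 1, chi_3: 1, chi_4: 2. Dimension check: dim(chi_4)*dim(chi_4) = 3*3 = 9 and sum (mult * dim) = 1*1 + 1*1 + 1*1 + 2*3 = 9.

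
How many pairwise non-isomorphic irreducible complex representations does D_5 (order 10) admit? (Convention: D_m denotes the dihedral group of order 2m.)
4

Working: The number of irreducible complex representations of a finite group equals its number of conjugacy classes. D_5 has 4 conjugacy classes ((n+3)/2 for n odd), so D_5 (order 10) has exactly 4 irreducible complex representations.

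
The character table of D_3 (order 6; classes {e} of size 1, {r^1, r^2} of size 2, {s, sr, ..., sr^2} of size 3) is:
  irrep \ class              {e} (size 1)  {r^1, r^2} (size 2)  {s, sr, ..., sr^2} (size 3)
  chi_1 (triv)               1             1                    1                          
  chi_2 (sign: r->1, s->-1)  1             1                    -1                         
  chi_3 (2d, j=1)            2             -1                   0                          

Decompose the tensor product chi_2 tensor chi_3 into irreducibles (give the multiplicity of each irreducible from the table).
chi_2 tensor chi_3 = chi_3 (all other irreducibles have multiplicity 0).

Argument: The character of a tensor product is the pointwise product (chi_2 * chi_3)(C) = chi_2(C) * chi_3(C):
  {e}: (1)*(2), {r^1, r^2}: (1)*(-1), {s, sr, ..., sr^2}: (-1)*(0)
so (chi_2 * chi_3) takes values
  {e} -> 2, {r^1, r^2} -> -1, {s, sr, ..., sr^2} -> 0.
Now take the inner product of this character with each irreducible chi from the table, <chi_2*chi_3, chi> = (1/6) sum_C |C| (chi_2*chi_3)(C) conj(chi(C)):
  <chi_2*chi_3, chi_1> = (1/6)[1*(2)*conj(1) + 2*(-1)*conj(1) + 3*(0)*conj(1)]
      = (1/6)[(2) + (-2) + (0)] = 0/6 = 0
  <chi_2*chi_3, chi_2> = (1/6)[1*(2)*conj(1) + 2*(-1)*conj(1) + 3*(0)*conj(-1)]
      = (1/6)[(2) + (-2) + (0)] = 0/6 = 0
  <chi_2*chi_3, chi_3> = (1/6)[1*(2)*conj(2) + 2*(-1)*conj(-1) + 3*(0)*conj(0)]
      = (1/6)[(4) + (2) + (0)] = 6/6 = 1
Hence the multiplicities are chi_3: 1. Dimension check: dim(chi_2)*dim(chi_3) = 1*2 = 2 and sum (mult * dim) = 1*2 = 2.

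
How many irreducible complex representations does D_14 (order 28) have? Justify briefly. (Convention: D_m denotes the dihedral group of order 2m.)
10

Why: The number of irreducible complex representations of a finite group equals its number of conjugacy classes. D_14 has 10 conjugacy classes (n/2 + 3 for n even), so D_14 (order 28) has exactly 10 irreducible complex representations.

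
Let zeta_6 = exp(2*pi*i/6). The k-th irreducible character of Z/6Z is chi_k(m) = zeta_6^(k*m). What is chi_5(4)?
chi_5(4) = zeta_6^20 = exp(2*I*pi/3)

Solution. chi_5(4) = zeta_6^(5*4) = zeta_6^20. Since zeta_6^6 = 1, this equals zeta_6^2 = exp(2*pi*i*2/6) = exp(2*I*pi/3).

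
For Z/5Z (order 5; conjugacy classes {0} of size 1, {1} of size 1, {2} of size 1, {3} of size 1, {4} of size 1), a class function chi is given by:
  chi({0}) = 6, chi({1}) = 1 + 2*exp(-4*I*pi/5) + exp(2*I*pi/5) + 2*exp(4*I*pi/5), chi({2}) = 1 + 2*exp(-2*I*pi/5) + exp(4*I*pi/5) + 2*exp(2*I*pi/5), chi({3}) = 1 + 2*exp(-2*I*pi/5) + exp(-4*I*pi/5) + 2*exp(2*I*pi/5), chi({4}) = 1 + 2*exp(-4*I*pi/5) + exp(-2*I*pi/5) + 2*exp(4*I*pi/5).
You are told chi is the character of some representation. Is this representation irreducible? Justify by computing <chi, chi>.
Not irreducible (reducible): <chi, chi> = 10 > 1.

Argument: <chi, chi> = (1/|G|) sum_C |C| * |chi(C)|^2 = (1/5)[1*|6|^2 + 1*|1 + 2*exp(-4*I*pi/5) + exp(2*I*pi/5) + 2*exp(4*I*pi/5)|^2 + 1*|1 + 2*exp(-2*I*pi/5) + exp(4*I*pi/5) + 2*exp(2*I*pi/5)|^2 + 1*|1 + 2*exp(-2*I*pi/5) + exp(-4*I*pi/5) + 2*exp(2*I*pi/5)|^2 + 1*|1 + 2*exp(-4*I*pi/5) + exp(-2*I*pi/5) + 2*exp(4*I*pi/5)|^2]
  = (1/5)[(36) + (10 + 7*exp(-2*I*pi/5) + 6*exp(-4*I*pi/5) + 6*exp(4*I*pi/5) + 7*exp(2*I*pi/5)) + (10 + 6*exp(-2*I*pi/5) + 7*exp(-4*I*pi/5) + 7*exp(4*I*pi/5) + 6*exp(2*I*pi/5)) + (10 + 6*exp(-2*I*pi/5) + 7*exp(-4*I*pi/5) + 7*exp(4*I*pi/5) + 6*exp(2*I*pi/5)) + (10 + 7*exp(-2*I*pi/5) + 6*exp(-4*I*pi/5) + 6*exp(4*I*pi/5) + 7*exp(2*I*pi/5))] = 50/5 = 10.
(Exp terms are combined using exp(i*s)*conj(exp(i*t)) = exp(i*(s-t)), and sums of them are collapsed using the identity that for every m > 1 the m distinct m-th roots of unity sum to 0, e.g. 1 + exp(2*I*pi/3) + exp(-2*I*pi/3) = 0.)
A character is irreducible iff <chi, chi> = 1, so this representation is reducible.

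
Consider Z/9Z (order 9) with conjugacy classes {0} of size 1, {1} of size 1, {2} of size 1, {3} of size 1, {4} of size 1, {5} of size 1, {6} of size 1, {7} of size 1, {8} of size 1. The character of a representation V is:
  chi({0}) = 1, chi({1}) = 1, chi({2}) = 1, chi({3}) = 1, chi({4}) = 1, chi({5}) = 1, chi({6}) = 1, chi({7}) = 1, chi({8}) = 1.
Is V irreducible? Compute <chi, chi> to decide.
Irreducible: <chi, chi> = 1.

Why: <chi, chi> = (1/|G|) sum_C |C| * |chi(C)|^2 = (1/9)[1*|1|^2 + 1*|1|^2 + 1*|1|^2 + 1*|1|^2 + 1*|1|^2 + 1*|1|^2 + 1*|1|^2 + 1*|1|^2 + 1*|1|^2]
  = (1/9)[(1) + (1) + (1) + (1) + (1) + (1) + (1) + (1) + (1)] = 9/9 = 1.
(Exp terms are combined using exp(i*s)*conj(exp(i*t)) = exp(i*(s-t)), and sums of them are collapsed using the identity that for every m > 1 the m distinct m-th roots of unity sum to 0, e.g. 1 + exp(2*I*pi/3) + exp(-2*I*pi/3) = 0.)
A character is irreducible iff <chi, chi> = 1, so this representation is irreducible.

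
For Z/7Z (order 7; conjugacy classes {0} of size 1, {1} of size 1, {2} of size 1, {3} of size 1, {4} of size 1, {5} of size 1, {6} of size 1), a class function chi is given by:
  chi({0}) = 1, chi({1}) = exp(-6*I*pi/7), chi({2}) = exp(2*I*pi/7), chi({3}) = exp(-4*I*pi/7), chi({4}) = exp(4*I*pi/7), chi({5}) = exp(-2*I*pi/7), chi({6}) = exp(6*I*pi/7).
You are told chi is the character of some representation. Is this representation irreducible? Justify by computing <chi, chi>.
Irreducible: <chi, chi> = 1.

Solution. <chi, chi> = (1/|G|) sum_C |C| * |chi(C)|^2 = (1/7)[1*|1|^2 + 1*|exp(-6*I*pi/7)|^2 + 1*|exp(2*I*pi/7)|^2 + 1*|exp(-4*I*pi/7)|^2 + 1*|exp(4*I*pi/7)|^2 + 1*|exp(-2*I*pi/7)|^2 + 1*|exp(6*I*pi/7)|^2]
  = (1/7)[(1) + (1) + (1) + (1) + (1) + (1) + (1)] = 7/7 = 1.
(Exp terms are combined using exp(i*s)*conj(exp(i*t)) = exp(i*(s-t)), and sums of them are collapsed using the identity that for every m > 1 the m distinct m-th roots of unity sum to 0, e.g. 1 + exp(2*I*pi/3) + exp(-2*I*pi/3) = 0.)
A character is irreducible iff <chi, chi> = 1, so this representation is irreducible.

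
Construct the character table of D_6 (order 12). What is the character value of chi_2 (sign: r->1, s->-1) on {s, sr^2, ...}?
Conjugacy classes: {e} of size 1, {r^3} of size 1, {r^1, r^5} of size 2, {r^2, r^4} of size 2, {s, sr^2, ...} of size 3, {sr, sr^3, ...} of size 3.
Character table:
  irrep \ class              {e} (size 1)  {r^3} (size 1)  {r^1, r^5} (size 2)  {r^2, r^4} (size 2)  {s, sr^2, ...} (size 3)  {sr, sr^3, ...} (size 3)
  chi_1 (triv)               1             1               1                    1                    1                        1                       
  chi_2 (sign: r->1, s->-1)  1             1               1                    1                    -1                       -1                      
  chi_3 (r->-1, s->1)        1             -1              -1                   1                    1                        -1                      
  chi_4 (r->-1, s->-1)       1             -1              -1                   1                    -1                       1                       
  chi_5 (2d, j=1)            2             -2              1                    -1                   0                        0                       
  chi_6 (2d, j=2)            2             2               -1                   -1                   0                        0                       

Spot check: chi_2 (sign: r->1, s->-1) on {s, sr^2, ...} = -1.

Justification: D_6 has order 2*6 = 12 with 6 conjugacy classes, hence 6 irreducibles. Sum of squared dims 1 + 1 + 1 + 1 + 4 + 4 = 12 = |G|. Linear characters come from the abelianisation; the 2-dimensional irreps have character r^k -> 2*cos(2*pi*j*k/6), reflections -> 0.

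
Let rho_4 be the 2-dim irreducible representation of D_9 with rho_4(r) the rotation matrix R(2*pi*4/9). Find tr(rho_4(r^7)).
chi_{rho_4}(r^7) = 2*cos(2*pi*4*7/9) = 2*cos(56*pi/9)

Explanation: rho_4(r^7) is rotation by angle 2*pi*4*7/9, whose trace is 2*cos(2*pi*4*7/9) = 2*cos(56*pi/9).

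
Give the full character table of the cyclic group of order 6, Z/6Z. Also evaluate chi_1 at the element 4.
Character table of Z/6Z (irreps indexed chi_0,...,chi_5 with chi_k(m) = zeta_6^(k*m), zeta_6 = exp(2*pi*i/6)):
  irrep \ class  {0} (size 1)  {1} (size 1)    {2} (size 1)    {3} (size 1)  {4} (size 1)    {5} (size 1)  
  chi_0          1             1               1               1             1               1             
  chi_1          1             exp(I*pi/3)     exp(2*I*pi/3)   -1            exp(-2*I*pi/3)  exp(-I*pi/3)  
  chi_2          1             exp(2*I*pi/3)   exp(-2*I*pi/3)  1             exp(2*I*pi/3)   exp(-2*I*pi/3)
  chi_3          1             -1              1               -1            1               -1            
  chi_4          1             exp(-2*I*pi/3)  exp(2*I*pi/3)   1             exp(-2*I*pi/3)  exp(2*I*pi/3) 
  chi_5          1             exp(-I*pi/3)    exp(-2*I*pi/3)  -1            exp(2*I*pi/3)   exp(I*pi/3)   

Spot check: chi_1(4) = zeta_6^(1*4) = zeta_6^4 = exp(-2*I*pi/3).

Derivation: Z/6Z is abelian, so all 6 irreducible complex representations are 1-dimensional. They are given by chi_k(m) = zeta_6^(k*m) for k = 0,...,5. Row orthogonality: sum_m chi_k(m) conj(chi_l(m)) = 6 * [k = l].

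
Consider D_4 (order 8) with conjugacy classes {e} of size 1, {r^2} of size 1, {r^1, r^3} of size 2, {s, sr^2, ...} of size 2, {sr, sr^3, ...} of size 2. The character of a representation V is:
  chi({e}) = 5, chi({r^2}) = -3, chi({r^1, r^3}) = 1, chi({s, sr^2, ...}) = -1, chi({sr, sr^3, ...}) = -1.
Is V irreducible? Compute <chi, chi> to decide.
Not irreducible (reducible): <chi, chi> = 5 > 1.

Solution. <chi, chi> = (1/|G|) sum_C |C| * |chi(C)|^2 = (1/8)[1*|5|^2 + 1*|-3|^2 + 2*|1|^2 + 2*|-1|^2 + 2*|-1|^2]
  = (1/8)[(25) + (9) + (2) + (2) + (2)] = 40/8 = 5.
A character is irreducible iff <chi, chi> = 1, so this representation is reducible.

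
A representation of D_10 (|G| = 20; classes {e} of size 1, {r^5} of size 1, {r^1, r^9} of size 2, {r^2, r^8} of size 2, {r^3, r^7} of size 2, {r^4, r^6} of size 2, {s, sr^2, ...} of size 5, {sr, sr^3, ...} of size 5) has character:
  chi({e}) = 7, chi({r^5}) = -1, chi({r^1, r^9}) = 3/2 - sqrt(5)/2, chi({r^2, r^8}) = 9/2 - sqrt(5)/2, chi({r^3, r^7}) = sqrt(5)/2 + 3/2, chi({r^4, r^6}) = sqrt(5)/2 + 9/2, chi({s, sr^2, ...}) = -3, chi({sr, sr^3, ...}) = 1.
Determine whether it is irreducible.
Not irreducible (reducible): <chi, chi> = 10 > 1.

<chi, chi> = (1/|G|) sum_C |C| * |chi(C)|^2 = (1/20)[1*|7|^2 + 1*|-1|^2 + 2*|3/2 - sqrt(5)/2|^2 + 2*|9/2 - sqrt(5)/2|^2 + 2*|sqrt(5)/2 + 3/2|^2 + 2*|sqrt(5)/2 + 9/2|^2 + 5*|-3|^2 + 5*|1|^2]
  = (1/20)[(49) + (1) + (7 - 3*sqrt(5)) + (43 - 9*sqrt(5)) + (3*sqrt(5) + 7) + (9*sqrt(5) + 43) + (45) + (5)] = 200/20 = 10.
A character is irreducible iff <chi, chi> = 1, so this representation is reducible.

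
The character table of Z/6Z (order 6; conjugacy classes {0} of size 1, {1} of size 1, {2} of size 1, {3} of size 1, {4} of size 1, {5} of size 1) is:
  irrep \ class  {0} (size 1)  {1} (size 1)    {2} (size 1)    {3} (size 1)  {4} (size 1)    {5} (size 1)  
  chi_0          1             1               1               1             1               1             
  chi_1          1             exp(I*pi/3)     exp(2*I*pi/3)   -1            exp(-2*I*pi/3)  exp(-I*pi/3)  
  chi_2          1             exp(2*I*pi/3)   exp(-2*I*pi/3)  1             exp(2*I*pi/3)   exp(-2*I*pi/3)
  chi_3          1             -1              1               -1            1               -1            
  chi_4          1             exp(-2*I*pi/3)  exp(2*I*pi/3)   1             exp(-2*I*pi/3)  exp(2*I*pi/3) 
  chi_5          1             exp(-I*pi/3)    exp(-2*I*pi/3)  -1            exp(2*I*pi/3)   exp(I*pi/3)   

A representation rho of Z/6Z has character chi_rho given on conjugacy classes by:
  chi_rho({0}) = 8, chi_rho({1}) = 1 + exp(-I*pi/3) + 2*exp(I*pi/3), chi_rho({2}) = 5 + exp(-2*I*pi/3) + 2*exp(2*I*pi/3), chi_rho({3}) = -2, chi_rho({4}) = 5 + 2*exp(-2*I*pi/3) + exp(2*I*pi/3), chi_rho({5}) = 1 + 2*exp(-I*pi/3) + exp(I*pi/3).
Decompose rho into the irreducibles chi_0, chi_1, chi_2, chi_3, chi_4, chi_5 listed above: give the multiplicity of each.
Multiplicities: chi_0: 3, chi_1: 2, chi_2: 0, chi_3: 2, chi_4: 0, chi_5: 1.

Use <chi_rho, chi> = (1/|G|) sum_C |C| * chi_rho(C) * conj(chi(C)) with |G| = 6 for each irreducible chi in the table:
  <chi_rho, chi_0> = (1/6)[1*(8)*conj(1) + 1*(1 + exp(-I*pi/3) + 2*exp(I*pi/3))*conj(1) + 1*(5 + exp(-2*I*pi/3) + 2*exp(2*I*pi/3))*conj(1) + 1*(-2)*conj(1) + 1*(5 + 2*exp(-2*I*pi/3) + exp(2*I*pi/3))*conj(1) + 1*(1 + 2*exp(-I*pi/3) + exp(I*pi/3))*conj(1)]
      = (1/6)[(8) + (1 + exp(-I*pi/3) + 2*exp(I*pi/3)) + (5 + exp(-2*I*pi/3) + 2*exp(2*I*pi/3)) + (-2) + (5 + 2*exp(-2*I*pi/3) + exp(2*I*pi/3)) + (1 + 2*exp(-I*pi/3) + exp(I*pi/3))] = 18/6 = 3
  <chi_rho, chi_1> = (1/6)[1*(8)*conj(1) + 1*(1 + exp(-I*pi/3) + 2*exp(I*pi/3))*conj(exp(I*pi/3)) + 1*(5 + exp(-2*I*pi/3) + 2*exp(2*I*pi/3))*conj(exp(2*I*pi/3)) + 1*(-2)*conj(-1) + 1*(5 + 2*exp(-2*I*pi/3) + exp(2*I*pi/3))*conj(exp(-2*I*pi/3)) + 1*(1 + 2*exp(-I*pi/3) + exp(I*pi/3))*conj(exp(-I*pi/3))]
      = (1/6)[(8) + (2 + exp(-2*I*pi/3) + exp(-I*pi/3)) + (2 + 5*exp(-2*I*pi/3) + exp(2*I*pi/3)) + (2) + (2 + exp(-2*I*pi/3) + 5*exp(2*I*pi/3)) + (2 + exp(2*I*pi/3) + exp(I*pi/3))] = 12/6 = 2
  <chi_rho, chi_2> = (1/6)[1*(8)*conj(1) + 1*(1 + exp(-I*pi/3) + 2*exp(I*pi/3))*conj(exp(2*I*pi/3)) + 1*(5 + exp(-2*I*pi/3) + 2*exp(2*I*pi/3))*conj(exp(-2*I*pi/3)) + 1*(-2)*conj(1) + 1*(5 + 2*exp(-2*I*pi/3) + exp(2*I*pi/3))*conj(exp(2*I*pi/3)) + 1*(1 + 2*exp(-I*pi/3) + exp(I*pi/3))*conj(exp(-2*I*pi/3))]
      = (1/6)[(8) + (-1 + 2*exp(-I*pi/3) + exp(-2*I*pi/3)) + (1 + 2*exp(-2*I*pi/3) + 5*exp(2*I*pi/3)) + (-2) + (1 + 5*exp(-2*I*pi/3) + 2*exp(2*I*pi/3)) + (-1 + exp(2*I*pi/3) + 2*exp(I*pi/3))] = 0/6 = 0
  <chi_rho, chi_3> = (1/6)[1*(8)*conj(1) + 1*(1 + exp(-I*pi/3) + 2*exp(I*pi/3))*conj(-1) + 1*(5 + exp(-2*I*pi/3) + 2*exp(2*I*pi/3))*conj(1) + 1*(-2)*conj(-1) + 1*(5 + 2*exp(-2*I*pi/3) + exp(2*I*pi/3))*conj(1) + 1*(1 + 2*exp(-I*pi/3) + exp(I*pi/3))*conj(-1)]
      = (1/6)[(8) + (-1 - 2*exp(I*pi/3) - exp(-I*pi/3)) + (5 + exp(-2*I*pi/3) + 2*exp(2*I*pi/3)) + (2) + (5 + 2*exp(-2*I*pi/3) + exp(2*I*pi/3)) + (-1 - exp(I*pi/3) - 2*exp(-I*pi/3))] = 12/6 = 2
  <chi_rho, chi_4> = (1/6)[1*(8)*conj(1) + 1*(1 + exp(-I*pi/3) + 2*exp(I*pi/3))*conj(exp(-2*I*pi/3)) + 1*(5 + exp(-2*I*pi/3) + 2*exp(2*I*pi/3))*conj(exp(2*I*pi/3)) + 1*(-2)*conj(1) + 1*(5 + 2*exp(-2*I*pi/3) + exp(2*I*pi/3))*conj(exp(-2*I*pi/3)) + 1*(1 + 2*exp(-I*pi/3) + exp(I*pi/3))*conj(exp(2*I*pi/3))]
      = (1/6)[(8) + (-2 + exp(2*I*pi/3) + exp(I*pi/3)) + (2 + 5*exp(-2*I*pi/3) + exp(2*I*pi/3)) + (-2) + (2 + exp(-2*I*pi/3) + 5*exp(2*I*pi/3)) + (-2 + exp(-2*I*pi/3) + exp(-I*pi/3))] = 0/6 = 0
  <chi_rho, chi_5> = (1/6)[1*(8)*conj(1) + 1*(1 + exp(-I*pi/3) + 2*exp(I*pi/3))*conj(exp(-I*pi/3)) + 1*(5 + exp(-2*I*pi/3) + 2*exp(2*I*pi/3))*conj(exp(-2*I*pi/3)) + 1*(-2)*conj(-1) + 1*(5 + 2*exp(-2*I*pi/3) + exp(2*I*pi/3))*conj(exp(2*I*pi/3)) + 1*(1 + 2*exp(-I*pi/3) + exp(I*pi/3))*conj(exp(I*pi/3))]
      = (1/6)[(8) + (1 + exp(I*pi/3) + 2*exp(2*I*pi/3)) + (1 + 2*exp(-2*I*pi/3) + 5*exp(2*I*pi/3)) + (2) + (1 + 5*exp(-2*I*pi/3) + 2*exp(2*I*pi/3)) + (1 + 2*exp(-2*I*pi/3) + exp(-I*pi/3))] = 6/6 = 1
(Exp terms are combined using exp(i*s)*conj(exp(i*t)) = exp(i*(s-t)), and sums of them are collapsed using the identity that for every m > 1 the m distinct m-th roots of unity sum to 0, e.g. 1 + exp(2*I*pi/3) + exp(-2*I*pi/3) = 0.)
Dimension check: dim(rho) = sum (mult * dim) = 3*1 + 2*1 + 0*1 + 2*1 + 0*1 + 1*1 = 8 = chi_rho(e) = 8.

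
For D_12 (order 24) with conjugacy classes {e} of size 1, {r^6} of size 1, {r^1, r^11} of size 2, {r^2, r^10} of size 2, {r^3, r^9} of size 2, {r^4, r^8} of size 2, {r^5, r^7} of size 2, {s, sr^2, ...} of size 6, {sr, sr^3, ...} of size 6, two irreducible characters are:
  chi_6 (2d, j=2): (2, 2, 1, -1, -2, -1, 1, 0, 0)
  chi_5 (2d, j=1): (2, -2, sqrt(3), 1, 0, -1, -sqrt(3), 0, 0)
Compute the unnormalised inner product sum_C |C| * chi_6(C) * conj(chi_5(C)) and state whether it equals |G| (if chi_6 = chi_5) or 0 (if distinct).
Sum = 0; so <chi_6, chi_5> = 0 (distinct irreducibles are orthogonal).

Details: Compute term by term over conjugacy classes (|C| * chi_6(C) * conj(chi_5(C))):
  1*(2)*conj(2) + 1*(2)*conj(-2) + 2*(1)*conj(sqrt(3)) + 2*(-1)*conj(1) + 2*(-2)*conj(0) + 2*(-1)*conj(-1) + 2*(1)*conj(-sqrt(3)) + 6*(0)*conj(0) + 6*(0)*conj(0)
  = (4) + (-4) + (2*sqrt(3)) + (-2) + (0) + (2) + (-2*sqrt(3)) + (0) + (0)
  = 0.
Dividing by |G| = 24 gives 0/24 = 0, matching the row-orthogonality relation <chi_6, chi_5> = [chi_6 = chi_5].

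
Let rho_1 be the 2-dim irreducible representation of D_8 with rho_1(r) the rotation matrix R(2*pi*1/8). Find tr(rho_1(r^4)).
chi_{rho_1}(r^4) = 2*cos(2*pi*1*4/8) = -2

Justification: rho_1(r^4) is rotation by angle 2*pi*1*4/8, whose trace is 2*cos(2*pi*1*4/8) = -2.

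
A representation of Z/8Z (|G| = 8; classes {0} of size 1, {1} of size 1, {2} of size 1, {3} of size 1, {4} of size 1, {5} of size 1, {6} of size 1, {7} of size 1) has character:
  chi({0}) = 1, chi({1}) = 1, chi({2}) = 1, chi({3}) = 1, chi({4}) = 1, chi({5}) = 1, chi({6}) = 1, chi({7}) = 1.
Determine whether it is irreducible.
Irreducible: <chi, chi> = 1.

Details: <chi, chi> = (1/|G|) sum_C |C| * |chi(C)|^2 = (1/8)[1*|1|^2 + 1*|1|^2 + 1*|1|^2 + 1*|1|^2 + 1*|1|^2 + 1*|1|^2 + 1*|1|^2 + 1*|1|^2]
  = (1/8)[(1) + (1) + (1) + (1) + (1) + (1) + (1) + (1)] = 8/8 = 1.
(Exp terms are combined using exp(i*s)*conj(exp(i*t)) = exp(i*(s-t)), and sums of them are collapsed using the identity that for every m > 1 the m distinct m-th roots of unity sum to 0, e.g. 1 + exp(2*I*pi/3) + exp(-2*I*pi/3) = 0.)
A character is irreducible iff <chi, chi> = 1, so this representation is irreducible.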